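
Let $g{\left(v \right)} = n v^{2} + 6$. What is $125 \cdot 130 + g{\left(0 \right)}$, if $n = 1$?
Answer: $16256$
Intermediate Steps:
$g{\left(v \right)} = 6 + v^{2}$ ($g{\left(v \right)} = 1 v^{2} + 6 = v^{2} + 6 = 6 + v^{2}$)
$125 \cdot 130 + g{\left(0 \right)} = 125 \cdot 130 + \left(6 + 0^{2}\right) = 16250 + \left(6 + 0\right) = 16250 + 6 = 16256$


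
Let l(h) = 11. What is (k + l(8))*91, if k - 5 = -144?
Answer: -11648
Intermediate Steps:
k = -139 (k = 5 - 144 = -139)
(k + l(8))*91 = (-139 + 11)*91 = -128*91 = -11648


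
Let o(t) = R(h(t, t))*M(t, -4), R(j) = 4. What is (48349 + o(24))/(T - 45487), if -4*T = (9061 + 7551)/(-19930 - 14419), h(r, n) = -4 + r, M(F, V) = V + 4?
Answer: -1660739801/1562428810 ≈ -1.0629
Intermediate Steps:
M(F, V) = 4 + V
T = 4153/34349 (T = -(9061 + 7551)/(4*(-19930 - 14419)) = -4153/(-34349) = -4153*(-1)/34349 = -1/4*(-16612/34349) = 4153/34349 ≈ 0.12091)
o(t) = 0 (o(t) = 4*(4 - 4) = 4*0 = 0)
(48349 + o(24))/(T - 45487) = (48349 + 0)/(4153/34349 - 45487) = 48349/(-1562428810/34349) = 48349*(-34349/1562428810) = -1660739801/1562428810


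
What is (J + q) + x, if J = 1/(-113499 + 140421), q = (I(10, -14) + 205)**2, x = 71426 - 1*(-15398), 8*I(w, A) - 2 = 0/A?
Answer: 27773071733/215376 ≈ 1.2895e+5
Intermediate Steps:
I(w, A) = 1/4 (I(w, A) = 1/4 + (0/A)/8 = 1/4 + (1/8)*0 = 1/4 + 0 = 1/4)
x = 86824 (x = 71426 + 15398 = 86824)
q = 674041/16 (q = (1/4 + 205)**2 = (821/4)**2 = 674041/16 ≈ 42128.)
J = 1/26922 ≈ 3.7144e-5
(J + q) + x = (1/26922 + 674041/16) + 86824 = 9073265909/215376 + 86824 = 27773071733/215376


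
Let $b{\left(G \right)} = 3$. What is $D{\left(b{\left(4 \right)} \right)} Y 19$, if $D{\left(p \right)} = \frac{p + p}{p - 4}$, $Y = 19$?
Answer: $-2166$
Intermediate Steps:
$D{\left(p \right)} = \frac{2 p}{-4 + p}$
$D{\left(b{\left(4 \right)} \right)} Y 19 = 2 \cdot 3 \frac{1}{-4 + 3} \cdot 19 \cdot 19 = 2 \cdot 3 \frac{1}{-1} \cdot 19 \cdot 19 = 2 \cdot 3 \left(-1\right) 19 \cdot 19 = \left(-6\right) 19 \cdot 19 = \left(-114\right) 19 = -2166$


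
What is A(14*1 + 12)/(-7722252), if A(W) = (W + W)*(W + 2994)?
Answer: -39260/1930563 ≈ -0.020336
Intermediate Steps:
A(W) = 2*W*(2994 + W) (A(W) = (2*W)*(2994 + W) = 2*W*(2994 + W))
A(14*1 + 12)/(-7722252) = (2*(14*1 + 12)*(2994 + (14*1 + 12)))/(-7722252) = (2*(14 + 12)*(2994 + (14 + 12)))*(-1/7722252) = (2*26*(2994 + 26))*(-1/7722252) = (2*26*3020)*(-1/7722252) = 157040*(-1/7722252) = -39260/1930563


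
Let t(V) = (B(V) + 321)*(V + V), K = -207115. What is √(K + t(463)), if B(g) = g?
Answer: √518869 ≈ 720.33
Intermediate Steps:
t(V) = 2*V*(321 + V) (t(V) = (V + 321)*(V + V) = (321 + V)*(2*V) = 2*V*(321 + V))
√(K + t(463)) = √(-207115 + 2*463*(321 + 463)) = √(-207115 + 2*463*784) = √(-207115 + 725984) = √518869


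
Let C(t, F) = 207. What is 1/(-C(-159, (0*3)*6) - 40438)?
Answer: -1/40645 ≈ -2.4603e-5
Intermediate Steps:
1/(-C(-159, (0*3)*6) - 40438) = 1/(-1*207 - 40438) = 1/(-207 - 40438) = 1/(-40645) = -1/40645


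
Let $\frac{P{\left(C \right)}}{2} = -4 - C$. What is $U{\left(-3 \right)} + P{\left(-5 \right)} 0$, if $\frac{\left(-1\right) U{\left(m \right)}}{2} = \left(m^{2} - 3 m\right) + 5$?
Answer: $-46$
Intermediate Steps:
$P{\left(C \right)} = -8 - 2 C$ ($P{\left(C \right)} = 2 \left(-4 - C\right) = -8 - 2 C$)
$U{\left(m \right)} = -10 - 2 m^{2} + 6 m$ ($U{\left(m \right)} = - 2 \left(\left(m^{2} - 3 m\right) + 5\right) = - 2 \left(5 + m^{2} - 3 m\right) = -10 - 2 m^{2} + 6 m$)
$U{\left(-3 \right)} + P{\left(-5 \right)} 0 = \left(-10 - 2 \left(-3\right)^{2} + 6 \left(-3\right)\right) + \left(-8 - -10\right) 0 = \left(-10 - 18 - 18\right) + \left(-8 + 10\right) 0 = \left(-10 - 18 - 18\right) + 2 \cdot 0 = -46 + 0 = -46$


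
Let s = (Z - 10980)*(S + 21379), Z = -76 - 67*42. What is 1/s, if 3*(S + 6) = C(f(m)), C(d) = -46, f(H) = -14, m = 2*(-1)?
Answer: -3/888692510 ≈ -3.3757e-9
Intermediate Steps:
m = -2
S = -64/3 (S = -6 + (1/3)*(-46) = -6 - 46/3 = -64/3 ≈ -21.333)
Z = -2890 (Z = -76 - 2814 = -2890)
s = -888692510/3 (s = (-2890 - 10980)*(-64/3 + 21379) = -13870*64073/3 = -888692510/3 ≈ -2.9623e+8)
1/s = 1/(-888692510/3) = -3/888692510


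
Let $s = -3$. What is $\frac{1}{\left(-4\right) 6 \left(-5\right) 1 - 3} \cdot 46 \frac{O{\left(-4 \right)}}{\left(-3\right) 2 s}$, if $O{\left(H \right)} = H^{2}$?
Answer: $\frac{368}{1053} \approx 0.34948$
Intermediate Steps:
$\frac{1}{\left(-4\right) 6 \left(-5\right) 1 - 3} \cdot 46 \frac{O{\left(-4 \right)}}{\left(-3\right) 2 s} = \frac{1}{\left(-4\right) 6 \left(-5\right) 1 - 3} \cdot 46 \frac{\left(-4\right)^{2}}{\left(-3\right) 2 \left(-3\right)} = \frac{1}{\left(-24\right) \left(-5\right) 1 - 3} \cdot 46 \frac{16}{\left(-6\right) \left(-3\right)} = \frac{1}{120 \cdot 1 - 3} \cdot 46 \cdot \frac{16}{18} = \frac{1}{120 - 3} \cdot 46 \cdot 16 \cdot \frac{1}{18} = \frac{1}{117} \cdot 46 \cdot \frac{8}{9} = \frac{46}{117} \cdot \frac{8}{9} = \frac{368}{1053}$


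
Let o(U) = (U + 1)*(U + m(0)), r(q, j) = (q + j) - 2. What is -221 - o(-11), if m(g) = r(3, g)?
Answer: -321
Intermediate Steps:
r(q, j) = -2 + j + q (r(q, j) = (j + q) - 2 = -2 + j + q)
m(g) = 1 + g (m(g) = -2 + g + 3 = 1 + g)
o(U) = (1 + U)**2 (o(U) = (U + 1)*(U + (1 + 0)) = (1 + U)*(U + 1) = (1 + U)*(1 + U) = (1 + U)**2)
-221 - o(-11) = -221 - (1 + (-11)**2 + 2*(-11)) = -221 - (1 + 121 - 22) = -221 - 1*100 = -221 - 100 = -321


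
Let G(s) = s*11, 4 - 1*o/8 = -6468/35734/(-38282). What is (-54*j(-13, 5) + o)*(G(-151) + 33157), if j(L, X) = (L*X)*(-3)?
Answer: -113078029652685232/341992247 ≈ -3.3064e+8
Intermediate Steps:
j(L, X) = -3*L*X
o = 10943738968/341992247 (o = 32 - 8*(-6468/35734)/(-38282) = 32 - 8*(-6468*1/35734)*(-1)/38282 = 32 - (-25872)*(-1)/(17867*38282) = 32 - 8*1617/341992247 = 32 - 12936/341992247 = 10943738968/341992247 ≈ 32.000)
G(s) = 11*s
(-54*j(-13, 5) + o)*(G(-151) + 33157) = (-(-162)*(-13)*5 + 10943738968/341992247)*(11*(-151) + 33157) = (-54*195 + 10943738968/341992247)*(-1661 + 33157) = (-10530 + 10943738968/341992247)*31496 = -3590234621942/341992247*31496 = -113078029652685232/341992247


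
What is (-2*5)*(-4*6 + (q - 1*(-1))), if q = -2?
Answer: 250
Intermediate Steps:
(-2*5)*(-4*6 + (q - 1*(-1))) = (-2*5)*(-4*6 + (-2 - 1*(-1))) = -10*(-24 + (-2 + 1)) = -10*(-24 - 1) = -10*(-25) = 250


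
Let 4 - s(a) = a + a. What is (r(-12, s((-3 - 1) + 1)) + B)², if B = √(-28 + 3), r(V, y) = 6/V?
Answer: (-1 + 10*I)²/4 ≈ -24.75 - 5.0*I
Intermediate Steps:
s(a) = 4 - 2*a (s(a) = 4 - (a + a) = 4 - 2*a)
B = 5*I (B = √(-25) = 5*I ≈ 5.0*I)
(r(-12, s((-3 - 1) + 1)) + B)² = (6/(-12) + 5*I)² = (6*(-1/12) + 5*I)² = (-½ + 5*I)²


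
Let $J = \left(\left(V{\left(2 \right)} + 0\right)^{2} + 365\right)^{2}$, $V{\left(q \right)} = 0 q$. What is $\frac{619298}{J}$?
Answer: $\frac{619298}{133225} \approx 4.6485$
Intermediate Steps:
$V{\left(q \right)} = 0$
$J = 133225$ ($J = \left(\left(0 + 0\right)^{2} + 365\right)^{2} = \left(0^{2} + 365\right)^{2} = \left(0 + 365\right)^{2} = 365^{2} = 133225$)
$\frac{619298}{J} = \frac{619298}{133225}$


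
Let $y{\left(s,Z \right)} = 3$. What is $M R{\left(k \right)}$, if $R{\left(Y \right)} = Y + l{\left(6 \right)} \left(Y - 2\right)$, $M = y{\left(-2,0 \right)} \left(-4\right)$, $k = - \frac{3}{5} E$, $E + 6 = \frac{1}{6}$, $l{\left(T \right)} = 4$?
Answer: $-114$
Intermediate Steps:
$E = - \frac{35}{6}$ ($E = -6 + \frac{1}{6} = - \frac{35}{6} \approx -5.8333$)
$k = \frac{7}{2}$ ($k = - \frac{3}{5} \left(- \frac{35}{6}\right) = \left(-3\right) \frac{1}{5} \left(- \frac{35}{6}\right) = \left(- \frac{3}{5}\right) \left(- \frac{35}{6}\right) = \frac{7}{2} \approx 3.5$)
$M = -12$ ($M = 3 \left(-4\right) = -12$)
$R{\left(Y \right)} = -8 + 5 Y$ ($R{\left(Y \right)} = Y + 4 \left(Y - 2\right) = Y + 4 \left(-2 + Y\right) = Y + \left(-8 + 4 Y\right) = -8 + 5 Y$)
$M R{\left(k \right)} = - 12 \left(-8 + 5 \cdot \frac{7}{2}\right) = - 12 \left(-8 + \frac{35}{2}\right) = \left(-12\right) \frac{19}{2} = -114$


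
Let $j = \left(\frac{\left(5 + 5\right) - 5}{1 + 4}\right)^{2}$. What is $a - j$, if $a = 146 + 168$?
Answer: $313$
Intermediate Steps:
$a = 314$
$j = 1$ ($j = \left(\frac{10 - 5}{5}\right)^{2} = \left(5 \cdot \frac{1}{5}\right)^{2} = 1^{2} = 1$)
$a - j = 314 - 1 = 313$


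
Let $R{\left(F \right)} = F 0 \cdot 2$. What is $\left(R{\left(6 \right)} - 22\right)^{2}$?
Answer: $484$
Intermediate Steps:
$R{\left(F \right)} = 0$ ($R{\left(F \right)} = 0 \cdot 2 = 0$)
$\left(R{\left(6 \right)} - 22\right)^{2} = \left(0 - 22\right)^{2} = \left(-22\right)^{2} = 484$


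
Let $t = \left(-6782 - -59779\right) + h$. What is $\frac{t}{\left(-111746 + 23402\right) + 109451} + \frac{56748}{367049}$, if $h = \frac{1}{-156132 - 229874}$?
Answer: $\frac{7971130394442285}{2990505535617458} \approx 2.6655$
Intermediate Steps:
$h = - \frac{1}{386006}$ ($h = \frac{1}{-386006} = - \frac{1}{386006} \approx -2.5906 \cdot 10^{-6}$)
$t = \frac{20457159981}{386006}$ ($t = \left(-6782 - -59779\right) - \frac{1}{386006} = \left(-6782 + 59779\right) - \frac{1}{386006} = 52997 - \frac{1}{386006} = \frac{20457159981}{386006} \approx 52997.0$)
$\frac{t}{\left(-111746 + 23402\right) + 109451} + \frac{56748}{367049} = \frac{20457159981}{386006 \left(\left(-111746 + 23402\right) + 109451\right)} + \frac{56748}{367049} = \frac{20457159981}{386006 \left(-88344 + 109451\right)} + 56748 \cdot \frac{1}{367049} = \frac{20457159981}{386006 \cdot 21107} + \frac{56748}{367049} = \frac{20457159981}{386006} \cdot \frac{1}{21107} + \frac{56748}{367049} = \frac{20457159981}{8147428642} + \frac{56748}{367049} = \frac{7971130394442285}{2990505535617458}$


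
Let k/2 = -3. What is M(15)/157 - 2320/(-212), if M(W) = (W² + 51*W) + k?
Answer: 143212/8321 ≈ 17.211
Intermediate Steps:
k = -6 (k = 2*(-3) = -6)
M(W) = -6 + W² + 51*W (M(W) = (W² + 51*W) - 6 = -6 + W² + 51*W)
M(15)/157 - 2320/(-212) = (-6 + 15² + 51*15)/157 - 2320/(-212) = (-6 + 225 + 765)*(1/157) - 2320*(-1/212) = 984*(1/157) + 580/53 = 984/157 + 580/53 = 143212/8321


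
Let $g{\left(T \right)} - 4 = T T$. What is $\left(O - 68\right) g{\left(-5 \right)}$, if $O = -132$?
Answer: $-5800$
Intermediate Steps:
$g{\left(T \right)} = 4 + T^{2}$ ($g{\left(T \right)} = 4 + T T = 4 + T^{2}$)
$\left(O - 68\right) g{\left(-5 \right)} = \left(-132 - 68\right) \left(4 + \left(-5\right)^{2}\right) = - 200 \left(4 + 25\right) = \left(-200\right) 29 = -5800$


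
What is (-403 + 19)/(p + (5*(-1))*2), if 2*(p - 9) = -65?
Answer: 768/67 ≈ 11.463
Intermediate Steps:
p = -47/2 (p = 9 + (½)*(-65) = 9 - 65/2 = -47/2 ≈ -23.500)
(-403 + 19)/(p + (5*(-1))*2) = (-403 + 19)/(-47/2 + (5*(-1))*2) = -384/(-47/2 - 5*2) = -384/(-47/2 - 10) = -384/(-67/2) = -384*(-2/67) = 768/67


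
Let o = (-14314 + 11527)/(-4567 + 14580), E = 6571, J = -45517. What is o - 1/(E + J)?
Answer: -108532489/389966298 ≈ -0.27831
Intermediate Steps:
o = -2787/10013 ≈ -0.27834
o - 1/(E + J) = -2787/10013 - 1/(6571 - 45517) = -2787/10013 - 1/(-38946) = -2787/10013 - 1*(-1/38946) = -2787/10013 + 1/38946 = -108532489/389966298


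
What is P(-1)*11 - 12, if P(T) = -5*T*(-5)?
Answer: -287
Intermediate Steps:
P(T) = 25*T
P(-1)*11 - 12 = (25*(-1))*11 - 12 = -25*11 - 12 = -275 - 12 = -287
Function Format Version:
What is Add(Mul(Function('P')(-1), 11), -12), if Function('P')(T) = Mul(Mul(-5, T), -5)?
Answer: -287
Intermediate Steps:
Function('P')(T) = Mul(25, T)
Add(Mul(Function('P')(-1), 11), -12) = Add(Mul(Mul(25, -1), 11), -12) = Add(Mul(-25, 11), -12) = Add(-275, -12) = -287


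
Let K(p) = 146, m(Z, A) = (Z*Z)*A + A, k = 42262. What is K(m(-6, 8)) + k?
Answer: 42408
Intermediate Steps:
m(Z, A) = A + A*Z**2 (m(Z, A) = Z**2*A + A = A*Z**2 + A = A + A*Z**2)
K(m(-6, 8)) + k = 146 + 42262 = 42408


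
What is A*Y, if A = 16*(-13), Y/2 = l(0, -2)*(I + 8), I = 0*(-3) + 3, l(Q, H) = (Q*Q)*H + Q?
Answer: 0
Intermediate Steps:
l(Q, H) = Q + H*Q² (l(Q, H) = Q²*H + Q = H*Q² + Q = Q + H*Q²)
I = 3 (I = 0 + 3 = 3)
Y = 0 (Y = 2*((0*(1 - 2*0))*(3 + 8)) = 2*((0*(1 + 0))*11) = 2*((0*1)*11) = 2*(0*11) = 2*0 = 0)
A = -208
A*Y = -208*0 = 0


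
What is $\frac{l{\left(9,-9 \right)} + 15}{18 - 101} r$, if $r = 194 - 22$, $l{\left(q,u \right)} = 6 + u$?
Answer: $- \frac{2064}{83} \approx -24.867$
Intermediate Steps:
$r = 172$ ($r = 194 - 22 = 172$)
$\frac{l{\left(9,-9 \right)} + 15}{18 - 101} r = \frac{\left(6 - 9\right) + 15}{18 - 101} \cdot 172 = \frac{-3 + 15}{-83} \cdot 172 = 12 \left(- \frac{1}{83}\right) 172 = \left(- \frac{12}{83}\right) 172 = - \frac{2064}{83}$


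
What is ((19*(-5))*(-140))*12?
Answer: 159600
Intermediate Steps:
((19*(-5))*(-140))*12 = -95*(-140)*12 = 13300*12 = 159600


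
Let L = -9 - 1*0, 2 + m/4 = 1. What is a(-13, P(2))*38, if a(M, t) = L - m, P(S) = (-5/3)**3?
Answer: -190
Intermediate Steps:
m = -4 (m = -8 + 4*1 = -8 + 4 = -4)
L = -9 (L = -9 + 0 = -9)
P(S) = -125/27 (P(S) = (-5*1/3)**3 = (-5/3)**3 = -125/27)
a(M, t) = -5 (a(M, t) = -9 - 1*(-4) = -9 + 4 = -5)
a(-13, P(2))*38 = -5*38 = -190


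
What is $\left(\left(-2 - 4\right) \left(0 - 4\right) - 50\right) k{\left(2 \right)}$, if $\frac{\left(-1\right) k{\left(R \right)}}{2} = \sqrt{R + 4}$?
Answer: $52 \sqrt{6} \approx 127.37$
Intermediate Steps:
$k{\left(R \right)} = - 2 \sqrt{4 + R}$ ($k{\left(R \right)} = - 2 \sqrt{R + 4} = - 2 \sqrt{4 + R}$)
$\left(\left(-2 - 4\right) \left(0 - 4\right) - 50\right) k{\left(2 \right)} = \left(\left(-2 - 4\right) \left(0 - 4\right) - 50\right) \left(- 2 \sqrt{4 + 2}\right) = \left(- 6 \left(0 - 4\right) - 50\right) \left(- 2 \sqrt{6}\right) = \left(\left(-6\right) \left(-4\right) - 50\right) \left(- 2 \sqrt{6}\right) = \left(24 - 50\right) \left(- 2 \sqrt{6}\right) = - 26 \left(- 2 \sqrt{6}\right) = 52 \sqrt{6}$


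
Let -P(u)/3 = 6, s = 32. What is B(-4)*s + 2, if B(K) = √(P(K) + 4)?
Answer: 2 + 32*I*√14 ≈ 2.0 + 119.73*I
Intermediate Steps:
P(u) = -18 (P(u) = -3*6 = -18)
B(K) = I*√14 (B(K) = √(-18 + 4) = √(-14) = I*√14)
B(-4)*s + 2 = (I*√14)*32 + 2 = 32*I*√14 + 2 = 2 + 32*I*√14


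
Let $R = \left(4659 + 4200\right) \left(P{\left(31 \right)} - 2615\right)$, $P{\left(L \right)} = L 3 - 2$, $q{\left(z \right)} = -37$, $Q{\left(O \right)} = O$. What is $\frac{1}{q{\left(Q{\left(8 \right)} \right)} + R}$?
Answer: $- \frac{1}{22360153} \approx -4.4722 \cdot 10^{-8}$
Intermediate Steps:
$P{\left(L \right)} = -2 + 3 L$ ($P{\left(L \right)} = 3 L - 2 = -2 + 3 L$)
$R = -22360116$ ($R = \left(4659 + 4200\right) \left(\left(-2 + 3 \cdot 31\right) - 2615\right) = 8859 \left(\left(-2 + 93\right) - 2615\right) = 8859 \left(91 - 2615\right) = 8859 \left(-2524\right) = -22360116$)
$\frac{1}{q{\left(Q{\left(8 \right)} \right)} + R} = \frac{1}{-37 - 22360116} = \frac{1}{-22360153} = - \frac{1}{22360153}$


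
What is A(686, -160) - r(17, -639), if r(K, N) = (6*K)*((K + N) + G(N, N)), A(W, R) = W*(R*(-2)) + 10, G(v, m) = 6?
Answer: 282362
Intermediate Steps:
A(W, R) = 10 - 2*R*W (A(W, R) = W*(-2*R) + 10 = -2*R*W + 10 = 10 - 2*R*W)
r(K, N) = 6*K*(6 + K + N) (r(K, N) = (6*K)*((K + N) + 6) = (6*K)*(6 + K + N) = 6*K*(6 + K + N))
A(686, -160) - r(17, -639) = (10 - 2*(-160)*686) - 6*17*(6 + 17 - 639) = (10 + 219520) - 6*17*(-616) = 219530 - 1*(-62832) = 219530 + 62832 = 282362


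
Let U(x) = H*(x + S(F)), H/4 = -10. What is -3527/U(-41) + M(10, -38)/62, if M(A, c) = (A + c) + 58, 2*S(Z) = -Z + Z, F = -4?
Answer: -84737/50840 ≈ -1.6667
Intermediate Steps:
H = -40 (H = 4*(-10) = -40)
S(Z) = 0 (S(Z) = (-Z + Z)/2 = (½)*0 = 0)
M(A, c) = 58 + A + c
U(x) = -40*x (U(x) = -40*(x + 0) = -40*x)
-3527/U(-41) + M(10, -38)/62 = -3527/((-40*(-41))) + (58 + 10 - 38)/62 = -3527/1640 + 30*(1/62) = -3527*1/1640 + 15/31 = -3527/1640 + 15/31 = -84737/50840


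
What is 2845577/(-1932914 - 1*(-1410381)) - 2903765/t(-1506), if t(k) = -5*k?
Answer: -307748046311/786934698 ≈ -391.07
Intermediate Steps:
2845577/(-1932914 - 1*(-1410381)) - 2903765/t(-1506) = 2845577/(-1932914 - 1*(-1410381)) - 2903765/((-5*(-1506))) = 2845577/(-1932914 + 1410381) - 2903765/7530 = 2845577/(-522533) - 2903765*1/7530 = 2845577*(-1/522533) - 580753/1506 = -2845577/522533 - 580753/1506 = -307748046311/786934698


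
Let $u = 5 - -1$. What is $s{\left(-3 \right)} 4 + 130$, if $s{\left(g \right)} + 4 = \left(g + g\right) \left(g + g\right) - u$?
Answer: $234$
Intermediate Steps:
$u = 6$ ($u = 5 + 1 = 6$)
$s{\left(g \right)} = -10 + 4 g^{2}$ ($s{\left(g \right)} = -4 + \left(\left(g + g\right) \left(g + g\right) - 6\right) = -4 + \left(2 g 2 g - 6\right) = -4 + \left(4 g^{2} - 6\right) = -4 + \left(-6 + 4 g^{2}\right) = -10 + 4 g^{2}$)
$s{\left(-3 \right)} 4 + 130 = \left(-10 + 4 \left(-3\right)^{2}\right) 4 + 130 = \left(-10 + 4 \cdot 9\right) 4 + 130 = \left(-10 + 36\right) 4 + 130 = 26 \cdot 4 + 130 = 104 + 130 = 234$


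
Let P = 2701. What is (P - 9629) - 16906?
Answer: -23834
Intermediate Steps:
(P - 9629) - 16906 = (2701 - 9629) - 16906 = -6928 - 16906 = -23834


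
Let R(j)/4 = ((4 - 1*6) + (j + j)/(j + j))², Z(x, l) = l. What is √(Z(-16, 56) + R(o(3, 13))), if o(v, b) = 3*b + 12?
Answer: 2*√15 ≈ 7.7460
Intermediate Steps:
o(v, b) = 12 + 3*b
R(j) = 4 (R(j) = 4*((4 - 1*6) + (j + j)/(j + j))² = 4*((4 - 6) + (2*j)/((2*j)))² = 4*(-2 + (2*j)*(1/(2*j)))² = 4*(-2 + 1)² = 4*(-1)² = 4*1 = 4)
√(Z(-16, 56) + R(o(3, 13))) = √(56 + 4) = √60 = 2*√15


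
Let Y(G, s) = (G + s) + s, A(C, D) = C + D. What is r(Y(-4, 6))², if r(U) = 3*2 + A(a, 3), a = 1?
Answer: 100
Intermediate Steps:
Y(G, s) = G + 2*s
r(U) = 10 (r(U) = 3*2 + (1 + 3) = 6 + 4 = 10)
r(Y(-4, 6))² = 10² = 100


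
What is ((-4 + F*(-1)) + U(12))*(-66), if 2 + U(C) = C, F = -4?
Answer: -660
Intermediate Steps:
U(C) = -2 + C
((-4 + F*(-1)) + U(12))*(-66) = ((-4 - 4*(-1)) + (-2 + 12))*(-66) = ((-4 + 4) + 10)*(-66) = (0 + 10)*(-66) = 10*(-66) = -660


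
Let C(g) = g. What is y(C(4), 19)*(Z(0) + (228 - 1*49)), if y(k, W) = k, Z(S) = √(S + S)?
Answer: 716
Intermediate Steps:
Z(S) = √2*√S (Z(S) = √(2*S) = √2*√S)
y(C(4), 19)*(Z(0) + (228 - 1*49)) = 4*(√2*√0 + (228 - 1*49)) = 4*(√2*0 + (228 - 49)) = 4*(0 + 179) = 4*179 = 716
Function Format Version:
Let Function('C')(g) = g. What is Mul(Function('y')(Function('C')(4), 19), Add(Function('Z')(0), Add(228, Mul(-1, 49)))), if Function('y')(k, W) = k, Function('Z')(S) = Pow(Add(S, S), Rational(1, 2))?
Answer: 716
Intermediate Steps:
Function('Z')(S) = Mul(Pow(2, Rational(1, 2)), Pow(S, Rational(1, 2))) (Function('Z')(S) = Pow(Mul(2, S), Rational(1, 2)) = Mul(Pow(2, Rational(1, 2)), Pow(S, Rational(1, 2))))
Mul(Function('y')(Function('C')(4), 19), Add(Function('Z')(0), Add(228, Mul(-1, 49)))) = Mul(4, Add(Mul(Pow(2, Rational(1, 2)), Pow(0, Rational(1, 2))), Add(228, Mul(-1, 49)))) = Mul(4, Add(Mul(Pow(2, Rational(1, 2)), 0), Add(228, -49))) = Mul(4, Add(0, 179)) = Mul(4, 179) = 716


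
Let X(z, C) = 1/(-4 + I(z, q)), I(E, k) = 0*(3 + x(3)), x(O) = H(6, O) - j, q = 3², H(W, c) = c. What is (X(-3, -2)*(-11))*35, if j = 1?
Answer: 385/4 ≈ 96.250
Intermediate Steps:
q = 9
x(O) = -1 + O (x(O) = O - 1*1 = O - 1 = -1 + O)
I(E, k) = 0 (I(E, k) = 0*(3 + (-1 + 3)) = 0*(3 + 2) = 0*5 = 0)
X(z, C) = -¼ (X(z, C) = 1/(-4 + 0) = 1/(-4) = -¼)
(X(-3, -2)*(-11))*35 = -¼*(-11)*35 = (11/4)*35 = 385/4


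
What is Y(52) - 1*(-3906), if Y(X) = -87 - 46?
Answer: 3773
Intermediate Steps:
Y(X) = -133
Y(52) - 1*(-3906) = -133 - 1*(-3906) = -133 + 3906 = 3773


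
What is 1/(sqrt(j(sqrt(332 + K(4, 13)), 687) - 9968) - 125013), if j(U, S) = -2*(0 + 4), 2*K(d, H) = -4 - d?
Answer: -125013/15628260145 - 2*I*sqrt(2494)/15628260145 ≈ -7.9992e-6 - 6.391e-9*I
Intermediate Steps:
K(d, H) = -2 - d/2 (K(d, H) = (-4 - d)/2 = -2 - d/2)
j(U, S) = -8 (j(U, S) = -2*4 = -8)
1/(sqrt(j(sqrt(332 + K(4, 13)), 687) - 9968) - 125013) = 1/(sqrt(-8 - 9968) - 125013) = 1/(sqrt(-9976) - 125013) = 1/(2*I*sqrt(2494) - 125013) = 1/(-125013 + 2*I*sqrt(2494))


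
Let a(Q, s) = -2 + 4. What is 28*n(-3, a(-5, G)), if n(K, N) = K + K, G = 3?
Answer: -168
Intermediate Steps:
a(Q, s) = 2
n(K, N) = 2*K
28*n(-3, a(-5, G)) = 28*(2*(-3)) = 28*(-6) = -168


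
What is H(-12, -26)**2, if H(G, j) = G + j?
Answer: 1444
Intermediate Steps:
H(-12, -26)**2 = (-12 - 26)**2 = (-38)**2 = 1444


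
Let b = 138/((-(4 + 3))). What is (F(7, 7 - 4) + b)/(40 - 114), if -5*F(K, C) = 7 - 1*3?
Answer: 359/1295 ≈ 0.27722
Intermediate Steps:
F(K, C) = -⅘ (F(K, C) = -(7 - 1*3)/5 = -(7 - 3)/5 = -⅕*4 = -⅘)
b = -138/7 (b = 138/((-1*7)) = 138/(-7) = 138*(-⅐) = -138/7 ≈ -19.714)
(F(7, 7 - 4) + b)/(40 - 114) = (-⅘ - 138/7)/(40 - 114) = -718/35/(-74) = -718/35*(-1/74) = 359/1295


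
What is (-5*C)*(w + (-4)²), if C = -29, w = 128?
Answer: 20880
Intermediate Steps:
(-5*C)*(w + (-4)²) = (-5*(-29))*(128 + (-4)²) = 145*(128 + 16) = 145*144 = 20880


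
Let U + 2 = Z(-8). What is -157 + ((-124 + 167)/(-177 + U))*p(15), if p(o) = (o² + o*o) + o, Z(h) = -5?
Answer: -48883/184 ≈ -265.67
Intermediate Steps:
U = -7 (U = -2 - 5 = -7)
p(o) = o + 2*o² (p(o) = (o² + o²) + o = 2*o² + o = o + 2*o²)
-157 + ((-124 + 167)/(-177 + U))*p(15) = -157 + ((-124 + 167)/(-177 - 7))*(15*(1 + 2*15)) = -157 + (43/(-184))*(15*(1 + 30)) = -157 + (43*(-1/184))*(15*31) = -157 - 43/184*465 = -157 - 19995/184 = -48883/184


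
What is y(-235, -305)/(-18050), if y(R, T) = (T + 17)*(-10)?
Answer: -288/1805 ≈ -0.15956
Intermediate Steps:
y(R, T) = -170 - 10*T (y(R, T) = (17 + T)*(-10) = -170 - 10*T)
y(-235, -305)/(-18050) = (-170 - 10*(-305))/(-18050) = (-170 + 3050)*(-1/18050) = 2880*(-1/18050) = -288/1805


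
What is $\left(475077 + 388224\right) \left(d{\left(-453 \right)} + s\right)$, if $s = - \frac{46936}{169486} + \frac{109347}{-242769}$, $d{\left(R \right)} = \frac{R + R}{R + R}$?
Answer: $\frac{1614165002658618}{6857657789} \approx 2.3538 \cdot 10^{5}$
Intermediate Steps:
$d{\left(R \right)} = 1$ ($d{\left(R \right)} = \frac{2 R}{2 R} = 2 R \frac{1}{2 R} = 1$)
$s = - \frac{4987898571}{6857657789}$ ($s = \left(-46936\right) \frac{1}{169486} + 109347 \left(- \frac{1}{242769}\right) = - \frac{23468}{84743} - \frac{36449}{80923} = - \frac{4987898571}{6857657789} \approx -0.72735$)
$\left(475077 + 388224\right) \left(d{\left(-453 \right)} + s\right) = \left(475077 + 388224\right) \left(1 - \frac{4987898571}{6857657789}\right) = 863301 \cdot \frac{1869759218}{6857657789} = \frac{1614165002658618}{6857657789}$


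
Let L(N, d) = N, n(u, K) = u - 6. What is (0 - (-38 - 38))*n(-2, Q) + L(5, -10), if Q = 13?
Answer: -603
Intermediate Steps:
n(u, K) = -6 + u
(0 - (-38 - 38))*n(-2, Q) + L(5, -10) = (0 - (-38 - 38))*(-6 - 2) + 5 = (0 - 1*(-76))*(-8) + 5 = (0 + 76)*(-8) + 5 = 76*(-8) + 5 = -608 + 5 = -603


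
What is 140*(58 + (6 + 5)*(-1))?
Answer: 6580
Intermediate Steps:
140*(58 + (6 + 5)*(-1)) = 140*(58 + 11*(-1)) = 140*(58 - 11) = 140*47 = 6580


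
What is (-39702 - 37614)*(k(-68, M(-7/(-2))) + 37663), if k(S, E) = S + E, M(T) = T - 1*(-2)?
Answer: -2907120258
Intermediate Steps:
M(T) = 2 + T (M(T) = T + 2 = 2 + T)
k(S, E) = E + S
(-39702 - 37614)*(k(-68, M(-7/(-2))) + 37663) = (-39702 - 37614)*(((2 - 7/(-2)) - 68) + 37663) = -77316*(((2 - 7*(-½)) - 68) + 37663) = -77316*(((2 + 7/2) - 68) + 37663) = -77316*((11/2 - 68) + 37663) = -77316*(-125/2 + 37663) = -77316*75201/2 = -2907120258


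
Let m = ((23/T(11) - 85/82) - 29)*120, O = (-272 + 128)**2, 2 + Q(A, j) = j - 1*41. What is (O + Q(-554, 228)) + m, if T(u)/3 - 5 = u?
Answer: 1424677/82 ≈ 17374.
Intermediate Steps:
Q(A, j) = -43 + j (Q(A, j) = -2 + (j - 1*41) = -2 + (j - 41) = -2 + (-41 + j) = -43 + j)
T(u) = 15 + 3*u
O = 20736 (O = (-144)**2 = 20736)
m = -290845/82 (m = ((23/(15 + 3*11) - 85/82) - 29)*120 = ((23/(15 + 33) - 85*1/82) - 29)*120 = ((23/48 - 85/82) - 29)*120 = (-1097/1968 - 29)*120 = -58169/1968*120 = -290845/82 ≈ -3546.9)
(O + Q(-554, 228)) + m = (20736 + (-43 + 228)) - 290845/82 = (20736 + 185) - 290845/82 = 20921 - 290845/82 = 1424677/82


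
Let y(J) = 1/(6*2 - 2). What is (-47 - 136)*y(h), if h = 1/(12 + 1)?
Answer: -183/10 ≈ -18.300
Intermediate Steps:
h = 1/13 ≈ 0.076923
y(J) = 1/10 (y(J) = 1/(12 - 2) = 1/10)
(-47 - 136)*y(h) = (-47 - 136)*(1/10) = -183*1/10 = -183/10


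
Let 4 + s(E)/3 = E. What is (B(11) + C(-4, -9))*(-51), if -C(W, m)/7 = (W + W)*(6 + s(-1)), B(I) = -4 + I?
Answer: 25347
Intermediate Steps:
s(E) = -12 + 3*E
C(W, m) = 126*W (C(W, m) = -7*(W + W)*(6 + (-12 + 3*(-1))) = -7*2*W*(6 + (-12 - 3)) = -7*2*W*(6 - 15) = -7*2*W*(-9) = -(-126)*W = 126*W)
(B(11) + C(-4, -9))*(-51) = ((-4 + 11) + 126*(-4))*(-51) = (7 - 504)*(-51) = -497*(-51) = 25347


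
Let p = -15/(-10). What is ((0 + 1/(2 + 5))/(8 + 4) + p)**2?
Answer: 16129/7056 ≈ 2.2859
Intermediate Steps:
p = 3/2 (p = -15*(-1/10) = 3/2 ≈ 1.5000)
((0 + 1/(2 + 5))/(8 + 4) + p)**2 = ((0 + 1/(2 + 5))/(8 + 4) + 3/2)**2 = ((0 + 1/7)/12 + 3/2)**2 = ((0 + 1/7)*(1/12) + 3/2)**2 = ((1/7)*(1/12) + 3/2)**2 = (1/84 + 3/2)**2 = (127/84)**2 = 16129/7056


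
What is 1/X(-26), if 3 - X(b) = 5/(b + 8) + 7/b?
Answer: 117/415 ≈ 0.28193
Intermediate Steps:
X(b) = 3 - 7/b - 5/(8 + b) (X(b) = 3 - (5/(b + 8) + 7/b) = 3 - (5/(8 + b) + 7/b) = 3 + (-7/b - 5/(8 + b)) = 3 - 7/b - 5/(8 + b))
1/X(-26) = 1/((-56 + 3*(-26)**2 + 12*(-26))/((-26)*(8 - 26))) = 1/(-1/26*(-56 + 3*676 - 312)/(-18)) = 1/(-1/26*(-1/18)*(-56 + 2028 - 312)) = 1/(-1/26*(-1/18)*1660) = 1/(415/117) = 117/415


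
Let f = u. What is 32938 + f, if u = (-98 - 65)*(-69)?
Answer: 44185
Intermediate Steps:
u = 11247 (u = -163*(-69) = 11247)
f = 11247
32938 + f = 32938 + 11247 = 44185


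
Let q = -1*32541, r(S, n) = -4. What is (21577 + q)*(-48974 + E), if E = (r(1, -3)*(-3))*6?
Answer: 536161528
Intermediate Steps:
q = -32541
E = 72 (E = -4*(-3)*6 = 12*6 = 72)
(21577 + q)*(-48974 + E) = (21577 - 32541)*(-48974 + 72) = -10964*(-48902) = 536161528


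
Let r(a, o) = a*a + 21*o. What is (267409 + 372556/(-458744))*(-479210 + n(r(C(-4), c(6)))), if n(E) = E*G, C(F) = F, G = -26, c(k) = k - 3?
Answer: -7379696264874920/57343 ≈ -1.2869e+11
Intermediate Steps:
c(k) = -3 + k
r(a, o) = a² + 21*o
n(E) = -26*E (n(E) = E*(-26) = -26*E)
(267409 + 372556/(-458744))*(-479210 + n(r(C(-4), c(6)))) = (267409 + 372556/(-458744))*(-479210 - 26*((-4)² + 21*(-3 + 6))) = (267409 + 372556*(-1/458744))*(-479210 - 26*(16 + 21*3)) = (267409 - 93139/114686)*(-479210 - 26*(16 + 63)) = 30667975435*(-479210 - 26*79)/114686 = 30667975435*(-479210 - 2054)/114686 = (30667975435/114686)*(-481264) = -7379696264874920/57343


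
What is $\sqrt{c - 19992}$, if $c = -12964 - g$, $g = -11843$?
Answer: $i \sqrt{21113} \approx 145.3 i$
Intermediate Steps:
$c = -1121$ ($c = -12964 - -11843 = -12964 + 11843 = -1121$)
$\sqrt{c - 19992} = \sqrt{-1121 - 19992} = \sqrt{-21113} = i \sqrt{21113}$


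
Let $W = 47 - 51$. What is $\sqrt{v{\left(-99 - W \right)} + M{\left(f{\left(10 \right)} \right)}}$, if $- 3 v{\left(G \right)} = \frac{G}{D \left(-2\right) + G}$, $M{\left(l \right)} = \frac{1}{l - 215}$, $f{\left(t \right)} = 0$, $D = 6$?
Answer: $\frac{i \sqrt{1431785190}}{69015} \approx 0.54827 i$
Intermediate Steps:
$M{\left(l \right)} = \frac{1}{-215 + l}$
$W = -4$
$v{\left(G \right)} = - \frac{G}{3 \left(-12 + G\right)}$ ($v{\left(G \right)} = - \frac{G \frac{1}{6 \left(-2\right) + G}}{3} = - \frac{G \frac{1}{-12 + G}}{3} = - \frac{G}{3 \left(-12 + G\right)}$)
$\sqrt{v{\left(-99 - W \right)} + M{\left(f{\left(10 \right)} \right)}} = \sqrt{- \frac{-99 - -4}{-36 + 3 \left(-99 - -4\right)} + \frac{1}{-215 + 0}} = \sqrt{- \frac{-99 + 4}{-36 + 3 \left(-99 + 4\right)} + \frac{1}{-215}} = \sqrt{\left(-1\right) \left(-95\right) \frac{1}{-36 + 3 \left(-95\right)} - \frac{1}{215}} = \sqrt{\left(-1\right) \left(-95\right) \frac{1}{-36 - 285} - \frac{1}{215}} = \sqrt{\left(-1\right) \left(-95\right) \frac{1}{-321} - \frac{1}{215}} = \sqrt{\left(-1\right) \left(-95\right) \left(- \frac{1}{321}\right) - \frac{1}{215}} = \sqrt{- \frac{95}{321} - \frac{1}{215}} = \sqrt{- \frac{20746}{69015}} = \frac{i \sqrt{1431785190}}{69015}$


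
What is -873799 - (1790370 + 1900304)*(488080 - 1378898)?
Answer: 3287717957533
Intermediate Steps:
-873799 - (1790370 + 1900304)*(488080 - 1378898) = -873799 - 3690674*(-890818) = -873799 - 1*(-3287718831332) = -873799 + 3287718831332 = 3287717957533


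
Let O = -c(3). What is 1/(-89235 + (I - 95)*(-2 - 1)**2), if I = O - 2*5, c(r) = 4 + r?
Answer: -1/90243 ≈ -1.1081e-5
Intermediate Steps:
O = -7 (O = -(4 + 3) = -1*7 = -7)
I = -17 (I = -7 - 2*5 = -7 - 10 = -17)
1/(-89235 + (I - 95)*(-2 - 1)**2) = 1/(-89235 + (-17 - 95)*(-2 - 1)**2) = 1/(-89235 - 112*(-3)**2) = 1/(-89235 - 112*9) = 1/(-89235 - 1008) = 1/(-90243) = -1/90243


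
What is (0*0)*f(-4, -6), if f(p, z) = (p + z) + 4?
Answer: 0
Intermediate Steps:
f(p, z) = 4 + p + z
(0*0)*f(-4, -6) = (0*0)*(4 - 4 - 6) = 0*(-6) = 0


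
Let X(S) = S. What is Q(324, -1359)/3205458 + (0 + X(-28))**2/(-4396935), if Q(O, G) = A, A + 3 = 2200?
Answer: 2382329041/4698063490410 ≈ 0.00050709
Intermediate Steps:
A = 2197 (A = -3 + 2200 = 2197)
Q(O, G) = 2197
Q(324, -1359)/3205458 + (0 + X(-28))**2/(-4396935) = 2197/3205458 + (0 - 28)**2/(-4396935) = 2197*(1/3205458) + (-28)**2*(-1/4396935) = 2197/3205458 + 784*(-1/4396935) = 2197/3205458 - 784/4396935 = 2382329041/4698063490410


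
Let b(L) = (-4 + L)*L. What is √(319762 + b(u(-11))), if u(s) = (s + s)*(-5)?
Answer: √331422 ≈ 575.69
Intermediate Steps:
u(s) = -10*s (u(s) = (2*s)*(-5) = -10*s)
b(L) = L*(-4 + L)
√(319762 + b(u(-11))) = √(319762 + (-10*(-11))*(-4 - 10*(-11))) = √(319762 + 110*(-4 + 110)) = √(319762 + 110*106) = √(319762 + 11660) = √331422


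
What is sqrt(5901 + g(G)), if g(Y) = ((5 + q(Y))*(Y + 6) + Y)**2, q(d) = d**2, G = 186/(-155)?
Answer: sqrt(105996921)/125 ≈ 82.364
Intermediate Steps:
G = -6/5 (G = 186*(-1/155) = -6/5 ≈ -1.2000)
g(Y) = (Y + (5 + Y**2)*(6 + Y))**2 (g(Y) = ((5 + Y**2)*(Y + 6) + Y)**2 = ((5 + Y**2)*(6 + Y) + Y)**2 = (Y + (5 + Y**2)*(6 + Y))**2)
sqrt(5901 + g(G)) = sqrt(5901 + (30 + (-6/5)**3 + 6*(-6/5) + 6*(-6/5)**2)**2) = sqrt(5901 + (30 - 216/125 - 36/5 + 6*(36/25))**2) = sqrt(5901 + (30 - 216/125 - 36/5 + 216/25)**2) = sqrt(5901 + (3714/125)**2) = sqrt(5901 + 13793796/15625) = sqrt(105996921/15625) = sqrt(105996921)/125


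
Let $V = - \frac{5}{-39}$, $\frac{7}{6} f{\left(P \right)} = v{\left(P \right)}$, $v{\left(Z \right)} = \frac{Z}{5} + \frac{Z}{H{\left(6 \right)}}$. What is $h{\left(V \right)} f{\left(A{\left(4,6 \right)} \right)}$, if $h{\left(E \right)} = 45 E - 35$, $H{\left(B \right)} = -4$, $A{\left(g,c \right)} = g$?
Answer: $\frac{456}{91} \approx 5.011$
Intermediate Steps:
$v{\left(Z \right)} = - \frac{Z}{20}$ ($v{\left(Z \right)} = \frac{Z}{5} + \frac{Z}{-4} = Z \frac{1}{5} + Z \left(- \frac{1}{4}\right) = \frac{Z}{5} - \frac{Z}{4} = - \frac{Z}{20}$)
$f{\left(P \right)} = - \frac{3 P}{70}$ ($f{\left(P \right)} = \frac{6 \left(- \frac{P}{20}\right)}{7} = - \frac{3 P}{70}$)
$V = \frac{5}{39}$ ($V = \left(-5\right) \left(- \frac{1}{39}\right) = \frac{5}{39} \approx 0.12821$)
$h{\left(E \right)} = -35 + 45 E$
$h{\left(V \right)} f{\left(A{\left(4,6 \right)} \right)} = \left(-35 + 45 \cdot \frac{5}{39}\right) \left(\left(- \frac{3}{70}\right) 4\right) = \left(-35 + \frac{75}{13}\right) \left(- \frac{6}{35}\right) = \left(- \frac{380}{13}\right) \left(- \frac{6}{35}\right) = \frac{456}{91}$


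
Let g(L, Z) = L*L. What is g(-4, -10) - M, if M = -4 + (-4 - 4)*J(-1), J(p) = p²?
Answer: 28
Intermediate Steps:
g(L, Z) = L²
M = -12 (M = -4 + (-4 - 4)*(-1)² = -4 - 8*1 = -4 - 8 = -12)
g(-4, -10) - M = (-4)² - 1*(-12) = 16 + 12 = 28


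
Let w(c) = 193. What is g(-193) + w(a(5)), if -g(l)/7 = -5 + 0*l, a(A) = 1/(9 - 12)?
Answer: 228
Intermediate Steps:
a(A) = -1/3 (a(A) = 1/(-3) = -1/3)
g(l) = 35 (g(l) = -7*(-5 + 0*l) = -7*(-5 + 0) = -7*(-5) = 35)
g(-193) + w(a(5)) = 35 + 193 = 228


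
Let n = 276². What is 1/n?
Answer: 1/76176 ≈ 1.3127e-5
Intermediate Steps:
n = 76176
1/n = 1/76176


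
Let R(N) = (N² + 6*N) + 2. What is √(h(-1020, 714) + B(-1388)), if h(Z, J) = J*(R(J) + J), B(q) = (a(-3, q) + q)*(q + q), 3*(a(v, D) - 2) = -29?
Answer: 4*√208934277/3 ≈ 19273.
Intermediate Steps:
a(v, D) = -23/3 (a(v, D) = 2 + (⅓)*(-29) = 2 - 29/3 = -23/3)
R(N) = 2 + N² + 6*N
B(q) = 2*q*(-23/3 + q) (B(q) = (-23/3 + q)*(q + q) = (-23/3 + q)*(2*q) = 2*q*(-23/3 + q))
h(Z, J) = J*(2 + J² + 7*J) (h(Z, J) = J*((2 + J² + 6*J) + J) = J*(2 + J² + 7*J))
√(h(-1020, 714) + B(-1388)) = √(714*(2 + 714² + 7*714) + (⅔)*(-1388)*(-23 + 3*(-1388))) = √(714*(2 + 509796 + 4998) + (⅔)*(-1388)*(-23 - 4164)) = √(714*514796 + (⅔)*(-1388)*(-4187)) = √(367564344 + 11623112/3) = √(1114316144/3) = 4*√208934277/3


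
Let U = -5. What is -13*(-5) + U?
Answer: 60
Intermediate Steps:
-13*(-5) + U = -13*(-5) - 5 = 65 - 5 = 60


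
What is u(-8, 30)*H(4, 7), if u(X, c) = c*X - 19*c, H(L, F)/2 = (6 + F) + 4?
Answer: -27540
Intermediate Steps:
H(L, F) = 20 + 2*F (H(L, F) = 2*((6 + F) + 4) = 2*(10 + F) = 20 + 2*F)
u(X, c) = -19*c + X*c (u(X, c) = X*c - 19*c = -19*c + X*c)
u(-8, 30)*H(4, 7) = (30*(-19 - 8))*(20 + 2*7) = (30*(-27))*(20 + 14) = -810*34 = -27540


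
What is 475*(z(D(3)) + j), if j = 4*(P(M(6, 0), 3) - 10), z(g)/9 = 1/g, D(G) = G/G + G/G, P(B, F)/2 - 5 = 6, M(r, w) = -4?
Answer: 49875/2 ≈ 24938.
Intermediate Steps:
P(B, F) = 22 (P(B, F) = 10 + 2*6 = 10 + 12 = 22)
D(G) = 2 (D(G) = 1 + 1 = 2)
z(g) = 9/g
j = 48 (j = 4*(22 - 10) = 4*12 = 48)
475*(z(D(3)) + j) = 475*(9/2 + 48) = 475*(105/2) = 49875/2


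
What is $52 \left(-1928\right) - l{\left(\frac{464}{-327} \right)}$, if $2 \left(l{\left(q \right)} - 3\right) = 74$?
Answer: $-100296$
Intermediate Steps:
$l{\left(q \right)} = 40$ ($l{\left(q \right)} = 3 + \frac{1}{2} \cdot 74 = 3 + 37 = 40$)
$52 \left(-1928\right) - l{\left(\frac{464}{-327} \right)} = 52 \left(-1928\right) - 40 = -100256 - 40 = -100296$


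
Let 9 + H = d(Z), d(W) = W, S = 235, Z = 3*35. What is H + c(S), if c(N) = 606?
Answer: 702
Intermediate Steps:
Z = 105
H = 96 (H = -9 + 105 = 96)
H + c(S) = 96 + 606 = 702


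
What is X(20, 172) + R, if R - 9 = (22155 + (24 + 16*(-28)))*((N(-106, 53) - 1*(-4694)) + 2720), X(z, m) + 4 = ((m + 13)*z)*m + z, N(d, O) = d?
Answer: 159446573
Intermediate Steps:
X(z, m) = -4 + z + m*z*(13 + m) (X(z, m) = -4 + (((m + 13)*z)*m + z) = -4 + (((13 + m)*z)*m + z) = -4 + ((z*(13 + m))*m + z) = -4 + (m*z*(13 + m) + z) = -4 + (z + m*z*(13 + m)) = -4 + z + m*z*(13 + m))
R = 158810157 (R = 9 + (22155 + (24 + 16*(-28)))*((-106 - 1*(-4694)) + 2720) = 9 + (22155 + (24 - 448))*((-106 + 4694) + 2720) = 9 + (22155 - 424)*(4588 + 2720) = 9 + 21731*7308 = 9 + 158810148 = 158810157)
X(20, 172) + R = (-4 + 20 + 20*172² + 13*172*20) + 158810157 = (-4 + 20 + 20*29584 + 44720) + 158810157 = (-4 + 20 + 591680 + 44720) + 158810157 = 636416 + 158810157 = 159446573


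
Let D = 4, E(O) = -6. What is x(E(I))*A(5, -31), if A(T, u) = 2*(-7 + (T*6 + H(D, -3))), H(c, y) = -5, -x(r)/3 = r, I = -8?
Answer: 648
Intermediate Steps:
x(r) = -3*r
A(T, u) = -24 + 12*T (A(T, u) = 2*(-7 + (T*6 - 5)) = 2*(-7 + (6*T - 5)) = 2*(-7 + (-5 + 6*T)) = 2*(-12 + 6*T) = -24 + 12*T)
x(E(I))*A(5, -31) = (-3*(-6))*(-24 + 12*5) = 18*(-24 + 60) = 18*36 = 648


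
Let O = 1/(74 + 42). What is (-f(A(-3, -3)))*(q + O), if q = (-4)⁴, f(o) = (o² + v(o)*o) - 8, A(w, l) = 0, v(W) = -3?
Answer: 59394/29 ≈ 2048.1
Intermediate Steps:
f(o) = -8 + o² - 3*o (f(o) = (o² - 3*o) - 8 = -8 + o² - 3*o)
q = 256
O = 1/116 ≈ 0.0086207
(-f(A(-3, -3)))*(q + O) = (-(-8 + 0² - 3*0))*(256 + 1/116) = -(-8 + 0 + 0)*(29697/116) = -1*(-8)*(29697/116) = 8*(29697/116) = 59394/29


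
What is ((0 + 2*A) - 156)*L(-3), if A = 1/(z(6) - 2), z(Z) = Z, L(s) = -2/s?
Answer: -311/3 ≈ -103.67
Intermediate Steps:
A = ¼ (A = 1/(6 - 2) = 1/4 = ¼ ≈ 0.25000)
((0 + 2*A) - 156)*L(-3) = ((0 + 2*(¼)) - 156)*(-2/(-3)) = ((0 + ½) - 156)*(-2*(-⅓)) = (½ - 156)*(⅔) = -311/2*⅔ = -311/3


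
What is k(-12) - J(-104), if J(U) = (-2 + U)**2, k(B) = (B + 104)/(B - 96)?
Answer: -303395/27 ≈ -11237.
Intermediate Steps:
k(B) = (104 + B)/(-96 + B)
k(-12) - J(-104) = (104 - 12)/(-96 - 12) - (-2 - 104)**2 = 92/(-108) - 1*(-106)**2 = -1/108*92 - 1*11236 = -23/27 - 11236 = -303395/27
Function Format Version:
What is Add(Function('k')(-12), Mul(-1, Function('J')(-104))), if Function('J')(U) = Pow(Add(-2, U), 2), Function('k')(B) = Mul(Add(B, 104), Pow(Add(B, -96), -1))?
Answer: Rational(-303395, 27) ≈ -11237.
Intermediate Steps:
Function('k')(B) = Mul(Pow(Add(-96, B), -1), Add(104, B)) (Function('k')(B) = Mul(Add(104, B), Pow(Add(-96, B), -1)) = Mul(Pow(Add(-96, B), -1), Add(104, B)))
Add(Function('k')(-12), Mul(-1, Function('J')(-104))) = Add(Mul(Pow(Add(-96, -12), -1), Add(104, -12)), Mul(-1, Pow(Add(-2, -104), 2))) = Add(Mul(Pow(-108, -1), 92), Mul(-1, Pow(-106, 2))) = Add(Mul(Rational(-1, 108), 92), Mul(-1, 11236)) = Add(Rational(-23, 27), -11236) = Rational(-303395, 27)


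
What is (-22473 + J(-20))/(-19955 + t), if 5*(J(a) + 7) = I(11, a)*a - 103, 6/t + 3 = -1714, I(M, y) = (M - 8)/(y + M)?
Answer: 579468613/513941115 ≈ 1.1275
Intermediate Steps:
I(M, y) = (-8 + M)/(M + y)
t = -6/1717 (t = 6/(-3 - 1714) = 6/(-1717) = 6*(-1/1717) = -6/1717 ≈ -0.0034945)
J(a) = -138/5 + 3*a/(5*(11 + a)) (J(a) = -7 + (((-8 + 11)/(11 + a))*a - 103)/5 = -7 + ((3/(11 + a))*a - 103)/5 = -7 + (3*a/(11 + a) - 103)/5 = -7 + (-103 + 3*a/(11 + a))/5 = -7 + (-103/5 + 3*a/(5*(11 + a))) = -138/5 + 3*a/(5*(11 + a)))
(-22473 + J(-20))/(-19955 + t) = (-22473 + 3*(-506 - 45*(-20))/(5*(11 - 20)))/(-19955 - 6/1717) = (-22473 + (⅗)*(-506 + 900)/(-9))/(-34262741/1717) = (-22473 + (⅗)*(-⅑)*394)*(-1717/34262741) = (-22473 - 394/15)*(-1717/34262741) = -337489/15*(-1717/34262741) = 579468613/513941115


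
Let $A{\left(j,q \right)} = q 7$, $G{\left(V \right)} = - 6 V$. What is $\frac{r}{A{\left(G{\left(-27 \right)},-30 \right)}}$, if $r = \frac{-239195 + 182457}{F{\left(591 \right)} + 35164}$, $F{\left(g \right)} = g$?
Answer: $\frac{28369}{3754275} \approx 0.0075565$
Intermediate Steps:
$r = - \frac{56738}{35755}$ ($r = \frac{-239195 + 182457}{591 + 35164} = - \frac{56738}{35755} \approx -1.5869$)
$A{\left(j,q \right)} = 7 q$
$\frac{r}{A{\left(G{\left(-27 \right)},-30 \right)}} = - \frac{56738}{35755 \cdot 7 \left(-30\right)} = - \frac{56738}{35755 \left(-210\right)} = \left(- \frac{56738}{35755}\right) \left(- \frac{1}{210}\right) = \frac{28369}{3754275}$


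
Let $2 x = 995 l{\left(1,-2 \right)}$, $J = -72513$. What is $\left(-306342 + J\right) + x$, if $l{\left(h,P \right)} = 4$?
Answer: $-376865$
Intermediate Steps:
$x = 1990$ ($x = \frac{995 \cdot 4}{2} = \frac{1}{2} \cdot 3980 = 1990$)
$\left(-306342 + J\right) + x = \left(-306342 - 72513\right) + 1990 = -378855 + 1990 = -376865$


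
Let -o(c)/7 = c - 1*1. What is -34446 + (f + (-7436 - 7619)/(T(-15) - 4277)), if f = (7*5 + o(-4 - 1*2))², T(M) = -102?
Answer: -119925755/4379 ≈ -27387.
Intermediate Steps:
o(c) = 7 - 7*c (o(c) = -7*(c - 1*1) = -7*(c - 1) = -7*(-1 + c) = 7 - 7*c)
f = 7056 (f = (7*5 + (7 - 7*(-4 - 1*2)))² = (35 + (7 - 7*(-4 - 2)))² = (35 + (7 - 7*(-6)))² = (35 + (7 + 42))² = (35 + 49)² = 84² = 7056)
-34446 + (f + (-7436 - 7619)/(T(-15) - 4277)) = -34446 + (7056 + (-7436 - 7619)/(-102 - 4277)) = -34446 + (7056 - 15055/(-4379)) = -34446 + (7056 - 15055*(-1/4379)) = -34446 + (7056 + 15055/4379) = -34446 + 30913279/4379 = -119925755/4379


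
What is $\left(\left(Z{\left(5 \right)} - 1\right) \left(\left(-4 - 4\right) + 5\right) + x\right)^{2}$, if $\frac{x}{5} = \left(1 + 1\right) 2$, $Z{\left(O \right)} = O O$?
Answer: $2704$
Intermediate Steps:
$Z{\left(O \right)} = O^{2}$
$x = 20$ ($x = 5 \left(1 + 1\right) 2 = 5 \cdot 2 \cdot 2 = 5 \cdot 4 = 20$)
$\left(\left(Z{\left(5 \right)} - 1\right) \left(\left(-4 - 4\right) + 5\right) + x\right)^{2} = \left(\left(5^{2} - 1\right) \left(\left(-4 - 4\right) + 5\right) + 20\right)^{2} = \left(\left(25 - 1\right) \left(-8 + 5\right) + 20\right)^{2} = \left(24 \left(-3\right) + 20\right)^{2} = \left(-72 + 20\right)^{2} = \left(-52\right)^{2} = 2704$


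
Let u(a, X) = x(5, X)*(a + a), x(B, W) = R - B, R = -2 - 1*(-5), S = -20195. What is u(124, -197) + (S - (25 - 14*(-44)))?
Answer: -21332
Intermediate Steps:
R = 3 (R = -2 + 5 = 3)
x(B, W) = 3 - B
u(a, X) = -4*a (u(a, X) = (3 - 1*5)*(a + a) = (3 - 5)*(2*a) = -4*a)
u(124, -197) + (S - (25 - 14*(-44))) = -4*124 + (-20195 - (25 - 14*(-44))) = -496 + (-20195 - (25 + 616)) = -496 + (-20195 - 1*641) = -496 + (-20195 - 641) = -496 - 20836 = -21332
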